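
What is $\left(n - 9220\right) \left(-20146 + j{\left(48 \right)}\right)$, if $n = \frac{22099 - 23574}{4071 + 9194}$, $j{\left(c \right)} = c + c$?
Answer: $\frac{490442147750}{2653} \approx 1.8486 \cdot 10^{8}$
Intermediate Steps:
$j{\left(c \right)} = 2 c$
$n = - \frac{295}{2653}$ ($n = - \frac{1475}{13265} = \left(-1475\right) \frac{1}{13265} = - \frac{295}{2653} \approx -0.11119$)
$\left(n - 9220\right) \left(-20146 + j{\left(48 \right)}\right) = \left(- \frac{295}{2653} - 9220\right) \left(-20146 + 2 \cdot 48\right) = - \frac{24460955 \left(-20146 + 96\right)}{2653} = \left(- \frac{24460955}{2653}\right) \left(-20050\right) = \frac{490442147750}{2653}$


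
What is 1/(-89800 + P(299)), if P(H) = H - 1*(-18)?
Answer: -1/89483 ≈ -1.1175e-5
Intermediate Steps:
P(H) = 18 + H (P(H) = H + 18 = 18 + H)
1/(-89800 + P(299)) = 1/(-89800 + (18 + 299)) = 1/(-89800 + 317) = 1/(-89483) = -1/89483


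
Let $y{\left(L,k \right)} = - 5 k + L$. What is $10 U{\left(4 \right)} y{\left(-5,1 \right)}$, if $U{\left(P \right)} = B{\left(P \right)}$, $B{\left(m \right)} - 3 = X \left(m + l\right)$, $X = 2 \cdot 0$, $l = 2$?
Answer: $-300$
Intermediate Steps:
$X = 0$
$y{\left(L,k \right)} = L - 5 k$
$B{\left(m \right)} = 3$ ($B{\left(m \right)} = 3 + 0 \left(m + 2\right) = 3 + 0 \left(2 + m\right) = 3 + 0 = 3$)
$U{\left(P \right)} = 3$
$10 U{\left(4 \right)} y{\left(-5,1 \right)} = 10 \cdot 3 \left(-5 - 5\right) = 30 \left(-5 - 5\right) = 30 \left(-10\right) = -300$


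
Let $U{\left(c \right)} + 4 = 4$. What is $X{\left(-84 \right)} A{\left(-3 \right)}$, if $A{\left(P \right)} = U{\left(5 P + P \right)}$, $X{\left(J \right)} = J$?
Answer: $0$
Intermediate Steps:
$U{\left(c \right)} = 0$ ($U{\left(c \right)} = -4 + 4 = 0$)
$A{\left(P \right)} = 0$
$X{\left(-84 \right)} A{\left(-3 \right)} = \left(-84\right) 0 = 0$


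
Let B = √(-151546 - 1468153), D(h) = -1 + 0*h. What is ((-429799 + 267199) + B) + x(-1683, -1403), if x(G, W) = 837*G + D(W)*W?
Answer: -1569868 + I*√1619699 ≈ -1.5699e+6 + 1272.7*I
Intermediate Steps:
D(h) = -1 (D(h) = -1 + 0 = -1)
B = I*√1619699 (B = √(-1619699) = I*√1619699 ≈ 1272.7*I)
x(G, W) = -W + 837*G (x(G, W) = 837*G - W = -W + 837*G)
((-429799 + 267199) + B) + x(-1683, -1403) = ((-429799 + 267199) + I*√1619699) + (-1*(-1403) + 837*(-1683)) = (-162600 + I*√1619699) + (1403 - 1408671) = (-162600 + I*√1619699) - 1407268 = -1569868 + I*√1619699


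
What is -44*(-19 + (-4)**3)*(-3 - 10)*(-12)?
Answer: 569712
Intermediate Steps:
-44*(-19 + (-4)**3)*(-3 - 10)*(-12) = -44*(-19 - 64)*(-13)*(-12) = -(-3652)*(-13)*(-12) = -44*1079*(-12) = -47476*(-12) = 569712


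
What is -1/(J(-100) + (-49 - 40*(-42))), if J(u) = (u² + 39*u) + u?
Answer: -1/7631 ≈ -0.00013104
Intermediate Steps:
J(u) = u² + 40*u
-1/(J(-100) + (-49 - 40*(-42))) = -1/(-100*(40 - 100) + (-49 - 40*(-42))) = -1/(-100*(-60) + (-49 + 1680)) = -1/(6000 + 1631) = -1/7631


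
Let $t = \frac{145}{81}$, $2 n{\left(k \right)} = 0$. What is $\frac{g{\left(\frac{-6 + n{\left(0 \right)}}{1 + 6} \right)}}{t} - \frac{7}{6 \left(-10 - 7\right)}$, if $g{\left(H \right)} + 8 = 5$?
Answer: $- \frac{23771}{14790} \approx -1.6072$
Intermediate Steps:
$n{\left(k \right)} = 0$ ($n{\left(k \right)} = \frac{1}{2} \cdot 0 = 0$)
$g{\left(H \right)} = -3$ ($g{\left(H \right)} = -8 + 5 = -3$)
$t = \frac{145}{81}$ ($t = 145 \cdot \frac{1}{81} = \frac{145}{81} \approx 1.7901$)
$\frac{g{\left(\frac{-6 + n{\left(0 \right)}}{1 + 6} \right)}}{t} - \frac{7}{6 \left(-10 - 7\right)} = - \frac{3}{\frac{145}{81}} - \frac{7}{6 \left(-10 - 7\right)} = \left(-3\right) \frac{81}{145} - \frac{7}{6 \left(-17\right)} = - \frac{243}{145} - \frac{7}{-102} = - \frac{243}{145} - - \frac{7}{102} = - \frac{243}{145} + \frac{7}{102} = - \frac{23771}{14790}$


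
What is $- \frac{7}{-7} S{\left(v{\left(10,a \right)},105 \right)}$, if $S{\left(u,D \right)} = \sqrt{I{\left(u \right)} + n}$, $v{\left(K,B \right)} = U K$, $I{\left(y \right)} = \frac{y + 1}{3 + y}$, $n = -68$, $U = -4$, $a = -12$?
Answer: $\frac{i \sqrt{91649}}{37} \approx 8.1821 i$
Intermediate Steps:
$I{\left(y \right)} = \frac{1 + y}{3 + y}$
$v{\left(K,B \right)} = - 4 K$
$S{\left(u,D \right)} = \sqrt{-68 + \frac{1 + u}{3 + u}}$ ($S{\left(u,D \right)} = \sqrt{\frac{1 + u}{3 + u} - 68} = \sqrt{-68 + \frac{1 + u}{3 + u}}$)
$- \frac{7}{-7} S{\left(v{\left(10,a \right)},105 \right)} = - \frac{7}{-7} \sqrt{\frac{-203 - 67 \left(\left(-4\right) 10\right)}{3 - 40}} = \left(-7\right) \left(- \frac{1}{7}\right) \sqrt{\frac{-203 - -2680}{3 - 40}} = 1 \sqrt{\frac{-203 + 2680}{-37}} = 1 \sqrt{\left(- \frac{1}{37}\right) 2477} = 1 \sqrt{- \frac{2477}{37}} = 1 \frac{i \sqrt{91649}}{37} = \frac{i \sqrt{91649}}{37}$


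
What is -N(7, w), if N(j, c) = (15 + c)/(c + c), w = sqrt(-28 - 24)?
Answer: -1/2 + 15*I*sqrt(13)/52 ≈ -0.5 + 1.0401*I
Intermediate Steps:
w = 2*I*sqrt(13) (w = sqrt(-52) = 2*I*sqrt(13) ≈ 7.2111*I)
N(j, c) = (15 + c)/(2*c) (N(j, c) = (15 + c)/((2*c)) = (15 + c)*(1/(2*c)) = (15 + c)/(2*c))
-N(7, w) = -(15 + 2*I*sqrt(13))/(2*(2*I*sqrt(13))) = -(-I*sqrt(13)/26)*(15 + 2*I*sqrt(13))/2 = -(-1)*I*sqrt(13)*(15 + 2*I*sqrt(13))/52 = I*sqrt(13)*(15 + 2*I*sqrt(13))/52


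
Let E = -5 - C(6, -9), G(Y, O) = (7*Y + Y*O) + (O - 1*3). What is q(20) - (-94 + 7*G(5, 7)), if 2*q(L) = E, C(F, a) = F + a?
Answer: -425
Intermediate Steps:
G(Y, O) = -3 + O + 7*Y + O*Y (G(Y, O) = (7*Y + O*Y) + (O - 3) = (7*Y + O*Y) + (-3 + O) = -3 + O + 7*Y + O*Y)
E = -2 (E = -5 - (6 - 9) = -5 - 1*(-3) = -5 + 3 = -2)
q(L) = -1 (q(L) = (½)*(-2) = -1)
q(20) - (-94 + 7*G(5, 7)) = -1 - (-94 + 7*(-3 + 7 + 7*5 + 7*5)) = -1 - (-94 + 7*(-3 + 7 + 35 + 35)) = -1 - (-94 + 7*74) = -1 - (-94 + 518) = -1 - 1*424 = -1 - 424 = -425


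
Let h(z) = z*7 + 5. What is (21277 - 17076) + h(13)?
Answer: 4297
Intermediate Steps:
h(z) = 5 + 7*z (h(z) = 7*z + 5 = 5 + 7*z)
(21277 - 17076) + h(13) = (21277 - 17076) + (5 + 7*13) = 4201 + (5 + 91) = 4201 + 96 = 4297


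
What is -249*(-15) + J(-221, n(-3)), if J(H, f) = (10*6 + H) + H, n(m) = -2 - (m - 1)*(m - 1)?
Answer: 3353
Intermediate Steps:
n(m) = -2 - (-1 + m)² (n(m) = -2 - (-1 + m)*(-1 + m) = -2 - (-1 + m)²)
J(H, f) = 60 + 2*H (J(H, f) = (60 + H) + H = 60 + 2*H)
-249*(-15) + J(-221, n(-3)) = -249*(-15) + (60 + 2*(-221)) = 3735 + (60 - 442) = 3735 - 382 = 3353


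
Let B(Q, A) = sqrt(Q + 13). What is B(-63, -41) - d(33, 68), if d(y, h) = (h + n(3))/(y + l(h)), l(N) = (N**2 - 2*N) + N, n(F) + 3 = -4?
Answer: -61/4589 + 5*I*sqrt(2) ≈ -0.013293 + 7.0711*I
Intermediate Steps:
n(F) = -7 (n(F) = -3 - 4 = -7)
B(Q, A) = sqrt(13 + Q)
l(N) = N**2 - N
d(y, h) = (-7 + h)/(y + h*(-1 + h)) (d(y, h) = (h - 7)/(y + h*(-1 + h)) = (-7 + h)/(y + h*(-1 + h)))
B(-63, -41) - d(33, 68) = sqrt(13 - 63) - (-7 + 68)/(33 + 68*(-1 + 68)) = sqrt(-50) - 61/(33 + 68*67) = 5*I*sqrt(2) - 61/(33 + 4556) = 5*I*sqrt(2) - 61/4589 = -61/4589 + 5*I*sqrt(2)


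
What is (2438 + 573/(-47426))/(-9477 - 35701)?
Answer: -115624015/2142611828 ≈ -0.053964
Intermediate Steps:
(2438 + 573/(-47426))/(-9477 - 35701) = (2438 + 573*(-1/47426))/(-45178) = (2438 - 573/47426)*(-1/45178) = (115624015/47426)*(-1/45178) = -115624015/2142611828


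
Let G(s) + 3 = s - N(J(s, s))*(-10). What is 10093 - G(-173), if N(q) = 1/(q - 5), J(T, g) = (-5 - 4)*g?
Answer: 7968739/776 ≈ 10269.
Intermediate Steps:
J(T, g) = -9*g
N(q) = 1/(-5 + q)
G(s) = -3 + s + 10/(-5 - 9*s) (G(s) = -3 + (s - (-10)/(-5 - 9*s)) = -3 + (s + 10/(-5 - 9*s)) = -3 + s + 10/(-5 - 9*s))
10093 - G(-173) = 10093 - (-10 + (-3 - 173)*(5 + 9*(-173)))/(5 + 9*(-173)) = 10093 - (-10 - 176*(5 - 1557))/(5 - 1557) = 10093 - (-10 - 176*(-1552))/(-1552) = 10093 - (-1)*(-10 + 273152)/1552 = 10093 - (-1)*273142/1552 = 10093 - 1*(-136571/776) = 10093 + 136571/776 = 7968739/776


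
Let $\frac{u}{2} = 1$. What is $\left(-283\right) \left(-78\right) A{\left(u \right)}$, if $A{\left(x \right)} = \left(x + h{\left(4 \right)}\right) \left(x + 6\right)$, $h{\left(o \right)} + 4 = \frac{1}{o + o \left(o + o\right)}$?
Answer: $- \frac{1044836}{3} \approx -3.4828 \cdot 10^{5}$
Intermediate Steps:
$u = 2$ ($u = 2 \cdot 1 = 2$)
$h{\left(o \right)} = -4 + \frac{1}{o + 2 o^{2}}$ ($h{\left(o \right)} = -4 + \frac{1}{o + o \left(o + o\right)} = -4 + \frac{1}{o + o 2 o} = -4 + \frac{1}{o + 2 o^{2}}$)
$A{\left(x \right)} = \left(6 + x\right) \left(- \frac{143}{36} + x\right)$ ($A{\left(x \right)} = \left(x + \frac{1 - 8 \cdot 4^{2} - 16}{4 \left(1 + 2 \cdot 4\right)}\right) \left(x + 6\right) = \left(x + \frac{1 - 128 - 16}{4 \left(1 + 8\right)}\right) \left(6 + x\right) = \left(x + \frac{1 - 128 - 16}{4 \cdot 9}\right) \left(6 + x\right) = \left(x + \frac{1}{4} \cdot \frac{1}{9} \left(-143\right)\right) \left(6 + x\right) = \left(x - \frac{143}{36}\right) \left(6 + x\right) = \left(- \frac{143}{36} + x\right) \left(6 + x\right) = \left(6 + x\right) \left(- \frac{143}{36} + x\right)$)
$\left(-283\right) \left(-78\right) A{\left(u \right)} = \left(-283\right) \left(-78\right) \left(- \frac{143}{6} + 2^{2} + \frac{73}{36} \cdot 2\right) = 22074 \left(- \frac{143}{6} + 4 + \frac{73}{18}\right) = 22074 \left(- \frac{142}{9}\right) = - \frac{1044836}{3}$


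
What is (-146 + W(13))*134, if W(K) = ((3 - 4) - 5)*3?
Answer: -21976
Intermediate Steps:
W(K) = -18 (W(K) = (-1 - 5)*3 = -6*3 = -18)
(-146 + W(13))*134 = (-146 - 18)*134 = -164*134 = -21976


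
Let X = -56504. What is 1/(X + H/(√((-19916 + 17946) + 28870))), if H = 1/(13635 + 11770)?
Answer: -981001952445340000/55430534320971491359999 - 254050*√269/55430534320971491359999 ≈ -1.7698e-5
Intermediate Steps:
H = 1/25405 ≈ 3.9362e-5
1/(X + H/(√((-19916 + 17946) + 28870))) = 1/(-56504 + 1/(25405*(√((-19916 + 17946) + 28870)))) = 1/(-56504 + 1/(25405*(√(-1970 + 28870)))) = 1/(-56504 + 1/(25405*(√26900))) = 1/(-56504 + 1/(25405*((10*√269)))) = 1/(-56504 + (√269/2690)/25405) = 1/(-56504 + √269/68339450)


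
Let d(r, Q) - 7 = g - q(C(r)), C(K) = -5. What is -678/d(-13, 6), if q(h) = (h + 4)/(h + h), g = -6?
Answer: -2260/3 ≈ -753.33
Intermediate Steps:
q(h) = (4 + h)/(2*h) (q(h) = (4 + h)/((2*h)) = (4 + h)*(1/(2*h)) = (4 + h)/(2*h))
d(r, Q) = 9/10 (d(r, Q) = 7 + (-6 - (4 - 5)/(2*(-5))) = 7 + (-6 - (-1)*(-1)/(2*5)) = 7 + (-6 - 1*⅒) = 7 + (-6 - ⅒) = 7 - 61/10 = 9/10)
-678/d(-13, 6) = -678/9/10 = -678*10/9 = -2260/3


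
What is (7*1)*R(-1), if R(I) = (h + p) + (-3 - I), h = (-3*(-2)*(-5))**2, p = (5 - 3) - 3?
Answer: 6279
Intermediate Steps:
p = -1 (p = 2 - 3 = -1)
h = 900 (h = (6*(-5))**2 = (-30)**2 = 900)
R(I) = 896 - I (R(I) = (900 - 1) + (-3 - I) = 899 + (-3 - I) = 896 - I)
(7*1)*R(-1) = (7*1)*(896 - 1*(-1)) = 7*(896 + 1) = 7*897 = 6279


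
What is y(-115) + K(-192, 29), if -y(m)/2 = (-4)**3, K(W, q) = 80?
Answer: 208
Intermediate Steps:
y(m) = 128 (y(m) = -2*(-4)**3 = -2*(-64) = 128)
y(-115) + K(-192, 29) = 128 + 80 = 208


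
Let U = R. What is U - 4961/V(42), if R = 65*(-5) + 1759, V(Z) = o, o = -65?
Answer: 98171/65 ≈ 1510.3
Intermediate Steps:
V(Z) = -65
R = 1434 (R = -325 + 1759 = 1434)
U = 1434
U - 4961/V(42) = 1434 - 4961/(-65) = 1434 - 4961*(-1)/65 = 1434 - 1*(-4961/65) = 1434 + 4961/65 = 98171/65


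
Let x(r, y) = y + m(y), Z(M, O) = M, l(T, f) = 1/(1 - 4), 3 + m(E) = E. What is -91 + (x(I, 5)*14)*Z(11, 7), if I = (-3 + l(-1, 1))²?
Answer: 987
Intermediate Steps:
m(E) = -3 + E
l(T, f) = -⅓ (l(T, f) = 1/(-3) = -⅓)
I = 100/9 (I = (-3 - ⅓)² = (-10/3)² = 100/9 ≈ 11.111)
x(r, y) = -3 + 2*y (x(r, y) = y + (-3 + y) = -3 + 2*y)
-91 + (x(I, 5)*14)*Z(11, 7) = -91 + ((-3 + 2*5)*14)*11 = -91 + ((-3 + 10)*14)*11 = -91 + (7*14)*11 = -91 + 98*11 = -91 + 1078 = 987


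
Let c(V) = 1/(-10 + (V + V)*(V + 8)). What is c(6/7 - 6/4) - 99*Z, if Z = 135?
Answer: -25487153/1907 ≈ -13365.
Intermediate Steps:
c(V) = 1/(-10 + 2*V*(8 + V)) (c(V) = 1/(-10 + (2*V)*(8 + V)) = 1/(-10 + 2*V*(8 + V)))
c(6/7 - 6/4) - 99*Z = 1/(2*(-5 + (6/7 - 6/4)² + 8*(6/7 - 6/4))) - 99*135 = 1/(2*(-5 + (6*(⅐) - 6*¼)² + 8*(6*(⅐) - 6*¼))) - 13365 = 1/(2*(-5 + (6/7 - 3/2)² + 8*(6/7 - 3/2))) - 13365 = 1/(2*(-5 + (-9/14)² + 8*(-9/14))) - 13365 = 1/(2*(-5 + 81/196 - 36/7)) - 13365 = 1/(2*(-1907/196)) - 13365 = (½)*(-196/1907) - 13365 = -98/1907 - 13365 = -25487153/1907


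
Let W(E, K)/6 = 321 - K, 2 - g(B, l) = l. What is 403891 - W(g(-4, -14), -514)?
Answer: 398881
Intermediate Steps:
g(B, l) = 2 - l
W(E, K) = 1926 - 6*K (W(E, K) = 6*(321 - K) = 1926 - 6*K)
403891 - W(g(-4, -14), -514) = 403891 - (1926 - 6*(-514)) = 403891 - (1926 + 3084) = 403891 - 1*5010 = 403891 - 5010 = 398881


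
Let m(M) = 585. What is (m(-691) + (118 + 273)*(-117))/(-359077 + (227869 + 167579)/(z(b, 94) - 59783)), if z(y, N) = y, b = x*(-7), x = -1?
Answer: 337450464/2683072775 ≈ 0.12577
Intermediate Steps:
b = 7 (b = -1*(-7) = 7)
(m(-691) + (118 + 273)*(-117))/(-359077 + (227869 + 167579)/(z(b, 94) - 59783)) = (585 + (118 + 273)*(-117))/(-359077 + (227869 + 167579)/(7 - 59783)) = (585 + 391*(-117))/(-359077 + 395448/(-59776)) = (585 - 45747)/(-359077 + 395448*(-1/59776)) = -45162/(-359077 - 49431/7472) = -45162/(-2683072775/7472) = -45162*(-7472/2683072775) = 337450464/2683072775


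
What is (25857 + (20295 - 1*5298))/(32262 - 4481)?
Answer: 40854/27781 ≈ 1.4706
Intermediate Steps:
(25857 + (20295 - 1*5298))/(32262 - 4481) = (25857 + (20295 - 5298))/27781 = (25857 + 14997)*(1/27781) = 40854*(1/27781) = 40854/27781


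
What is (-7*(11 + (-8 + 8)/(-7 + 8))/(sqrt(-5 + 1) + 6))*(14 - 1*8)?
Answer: -693/10 + 231*I/10 ≈ -69.3 + 23.1*I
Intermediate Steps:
(-7*(11 + (-8 + 8)/(-7 + 8))/(sqrt(-5 + 1) + 6))*(14 - 1*8) = (-7*(11 + 0/1)/(sqrt(-4) + 6))*(14 - 8) = -7*(11 + 0*1)/(2*I + 6)*6 = -7*(11 + 0)/(6 + 2*I)*6 = -77*(6 - 2*I)/40*6 = -231*(6 - 2*I)/20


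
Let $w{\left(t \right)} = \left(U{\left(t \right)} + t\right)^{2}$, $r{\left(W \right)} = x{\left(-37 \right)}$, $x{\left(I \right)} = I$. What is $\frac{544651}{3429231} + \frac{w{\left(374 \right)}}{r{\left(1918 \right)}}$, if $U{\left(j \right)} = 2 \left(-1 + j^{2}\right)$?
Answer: $- \frac{269089888908343769}{126881547} \approx -2.1208 \cdot 10^{9}$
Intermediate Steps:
$r{\left(W \right)} = -37$
$U{\left(j \right)} = -2 + 2 j^{2}$
$w{\left(t \right)} = \left(-2 + t + 2 t^{2}\right)^{2}$ ($w{\left(t \right)} = \left(\left(-2 + 2 t^{2}\right) + t\right)^{2} = \left(-2 + t + 2 t^{2}\right)^{2}$)
$\frac{544651}{3429231} + \frac{w{\left(374 \right)}}{r{\left(1918 \right)}} = \frac{544651}{3429231} + \frac{\left(-2 + 374 + 2 \cdot 374^{2}\right)^{2}}{-37} = 544651 \cdot \frac{1}{3429231} + \left(-2 + 374 + 2 \cdot 139876\right)^{2} \left(- \frac{1}{37}\right) = \frac{544651}{3429231} + \left(-2 + 374 + 279752\right)^{2} \left(- \frac{1}{37}\right) = \frac{544651}{3429231} + 280124^{2} \left(- \frac{1}{37}\right) = \frac{544651}{3429231} + 78469455376 \left(- \frac{1}{37}\right) = \frac{544651}{3429231} - \frac{78469455376}{37} = - \frac{269089888908343769}{126881547}$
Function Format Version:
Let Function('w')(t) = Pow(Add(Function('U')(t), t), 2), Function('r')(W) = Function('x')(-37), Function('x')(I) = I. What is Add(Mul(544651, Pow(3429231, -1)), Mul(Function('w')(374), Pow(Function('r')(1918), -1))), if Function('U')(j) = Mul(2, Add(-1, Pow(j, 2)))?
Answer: Rational(-269089888908343769, 126881547) ≈ -2.1208e+9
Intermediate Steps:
Function('r')(W) = -37
Function('U')(j) = Add(-2, Mul(2, Pow(j, 2)))
Function('w')(t) = Pow(Add(-2, t, Mul(2, Pow(t, 2))), 2) (Function('w')(t) = Pow(Add(Add(-2, Mul(2, Pow(t, 2))), t), 2) = Pow(Add(-2, t, Mul(2, Pow(t, 2))), 2))
Add(Mul(544651, Pow(3429231, -1)), Mul(Function('w')(374), Pow(Function('r')(1918), -1))) = Add(Mul(544651, Pow(3429231, -1)), Mul(Pow(Add(-2, 374, Mul(2, Pow(374, 2))), 2), Pow(-37, -1))) = Add(Mul(544651, Rational(1, 3429231)), Mul(Pow(Add(-2, 374, Mul(2, 139876)), 2), Rational(-1, 37))) = Add(Rational(544651, 3429231), Mul(Pow(Add(-2, 374, 279752), 2), Rational(-1, 37))) = Add(Rational(544651, 3429231), Mul(Pow(280124, 2), Rational(-1, 37))) = Add(Rational(544651, 3429231), Mul(78469455376, Rational(-1, 37))) = Add(Rational(544651, 3429231), Rational(-78469455376, 37)) = Rational(-269089888908343769, 126881547)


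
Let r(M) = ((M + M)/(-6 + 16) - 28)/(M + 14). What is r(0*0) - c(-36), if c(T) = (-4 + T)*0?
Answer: -2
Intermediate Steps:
r(M) = (-28 + M/5)/(14 + M) (r(M) = ((2*M)/10 - 28)/(14 + M) = ((2*M)*(⅒) - 28)/(14 + M) = (M/5 - 28)/(14 + M) = (-28 + M/5)/(14 + M))
c(T) = 0
r(0*0) - c(-36) = (-140 + 0*0)/(5*(14 + 0*0)) - 1*0 = (-140 + 0)/(5*(14 + 0)) + 0 = (⅕)*(-140)/14 + 0 = (⅕)*(1/14)*(-140) + 0 = -2 + 0 = -2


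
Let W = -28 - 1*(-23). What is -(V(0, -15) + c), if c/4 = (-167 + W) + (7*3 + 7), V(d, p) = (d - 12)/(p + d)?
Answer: 2876/5 ≈ 575.20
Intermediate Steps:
W = -5 (W = -28 + 23 = -5)
V(d, p) = (-12 + d)/(d + p)
c = -576 (c = 4*((-167 - 5) + (7*3 + 7)) = 4*(-172 + (21 + 7)) = 4*(-172 + 28) = 4*(-144) = -576)
-(V(0, -15) + c) = -((-12 + 0)/(0 - 15) - 576) = -(-12/(-15) - 576) = -(-1/15*(-12) - 576) = -(⅘ - 576) = -1*(-2876/5) = 2876/5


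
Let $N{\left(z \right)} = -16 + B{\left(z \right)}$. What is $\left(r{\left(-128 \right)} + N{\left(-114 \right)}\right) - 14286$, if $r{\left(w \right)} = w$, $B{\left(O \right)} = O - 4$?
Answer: $-14548$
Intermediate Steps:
$B{\left(O \right)} = -4 + O$
$N{\left(z \right)} = -20 + z$ ($N{\left(z \right)} = -16 + \left(-4 + z\right) = -20 + z$)
$\left(r{\left(-128 \right)} + N{\left(-114 \right)}\right) - 14286 = \left(-128 - 134\right) - 14286 = -262 - 14286 = -14548$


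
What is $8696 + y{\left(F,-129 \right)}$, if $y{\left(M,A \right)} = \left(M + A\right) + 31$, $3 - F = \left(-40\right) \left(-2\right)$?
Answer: $8521$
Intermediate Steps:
$F = -77$ ($F = 3 - \left(-40\right) \left(-2\right) = 3 - 80 = -77$)
$y{\left(M,A \right)} = 31 + A + M$ ($y{\left(M,A \right)} = \left(A + M\right) + 31 = 31 + A + M$)
$8696 + y{\left(F,-129 \right)} = 8696 - 175 = 8521$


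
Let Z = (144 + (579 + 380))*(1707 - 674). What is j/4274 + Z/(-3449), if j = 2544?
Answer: -2430508535/7370513 ≈ -329.76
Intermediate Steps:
Z = 1139399 (Z = (144 + 959)*1033 = 1103*1033 = 1139399)
j/4274 + Z/(-3449) = 2544/4274 + 1139399/(-3449) = 2544*(1/4274) + 1139399*(-1/3449) = 1272/2137 - 1139399/3449 = -2430508535/7370513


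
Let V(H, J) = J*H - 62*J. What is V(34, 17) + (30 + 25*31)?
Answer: 329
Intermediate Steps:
V(H, J) = -62*J + H*J (V(H, J) = H*J - 62*J = -62*J + H*J)
V(34, 17) + (30 + 25*31) = 17*(-62 + 34) + (30 + 25*31) = 17*(-28) + (30 + 775) = -476 + 805 = 329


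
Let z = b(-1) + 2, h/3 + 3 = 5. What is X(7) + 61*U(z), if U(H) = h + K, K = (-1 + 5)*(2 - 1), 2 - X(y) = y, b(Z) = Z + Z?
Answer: 605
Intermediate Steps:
b(Z) = 2*Z
X(y) = 2 - y
h = 6 (h = -9 + 3*5 = -9 + 15 = 6)
z = 0 (z = 2*(-1) + 2 = -2 + 2 = 0)
K = 4 (K = 4*1 = 4)
U(H) = 10 (U(H) = 6 + 4 = 10)
X(7) + 61*U(z) = (2 - 1*7) + 61*10 = (2 - 7) + 610 = -5 + 610 = 605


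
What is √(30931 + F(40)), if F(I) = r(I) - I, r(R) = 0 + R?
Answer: √30931 ≈ 175.87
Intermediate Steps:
r(R) = R
F(I) = 0 (F(I) = I - I = 0)
√(30931 + F(40)) = √(30931 + 0) = √30931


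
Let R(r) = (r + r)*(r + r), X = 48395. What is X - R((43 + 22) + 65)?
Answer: -19205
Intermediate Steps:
R(r) = 4*r² (R(r) = (2*r)*(2*r) = 4*r²)
X - R((43 + 22) + 65) = 48395 - 4*((43 + 22) + 65)² = 48395 - 4*(65 + 65)² = 48395 - 4*130² = 48395 - 4*16900 = 48395 - 1*67600 = 48395 - 67600 = -19205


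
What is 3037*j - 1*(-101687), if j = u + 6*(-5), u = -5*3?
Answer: -34978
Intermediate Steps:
u = -15
j = -45 (j = -15 + 6*(-5) = -15 - 30 = -45)
3037*j - 1*(-101687) = 3037*(-45) - 1*(-101687) = -136665 + 101687 = -34978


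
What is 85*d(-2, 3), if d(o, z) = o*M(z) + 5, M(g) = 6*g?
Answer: -2635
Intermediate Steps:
d(o, z) = 5 + 6*o*z (d(o, z) = o*(6*z) + 5 = 6*o*z + 5 = 5 + 6*o*z)
85*d(-2, 3) = 85*(5 + 6*(-2)*3) = 85*(5 - 36) = 85*(-31) = -2635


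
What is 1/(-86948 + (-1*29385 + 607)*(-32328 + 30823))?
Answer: 1/43223942 ≈ 2.3135e-8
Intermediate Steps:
1/(-86948 + (-1*29385 + 607)*(-32328 + 30823)) = 1/(-86948 + (-29385 + 607)*(-1505)) = 1/(-86948 - 28778*(-1505)) = 1/(-86948 + 43310890) = 1/43223942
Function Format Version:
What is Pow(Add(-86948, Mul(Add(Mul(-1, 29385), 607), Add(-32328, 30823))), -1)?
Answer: Rational(1, 43223942) ≈ 2.3135e-8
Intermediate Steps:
Pow(Add(-86948, Mul(Add(Mul(-1, 29385), 607), Add(-32328, 30823))), -1) = Pow(Add(-86948, Mul(Add(-29385, 607), -1505)), -1) = Pow(Add(-86948, Mul(-28778, -1505)), -1) = Pow(Add(-86948, 43310890), -1) = Pow(43223942, -1) = Rational(1, 43223942)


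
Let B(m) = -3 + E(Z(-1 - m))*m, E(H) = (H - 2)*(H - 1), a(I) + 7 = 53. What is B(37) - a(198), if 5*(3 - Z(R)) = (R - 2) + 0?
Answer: 3281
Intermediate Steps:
a(I) = 46 (a(I) = -7 + 53 = 46)
Z(R) = 17/5 - R/5 (Z(R) = 3 - ((R - 2) + 0)/5 = 3 - ((-2 + R) + 0)/5 = 3 - (-2 + R)/5 = 3 + (2/5 - R/5) = 17/5 - R/5)
E(H) = (-1 + H)*(-2 + H) (E(H) = (-2 + H)*(-1 + H) = (-1 + H)*(-2 + H))
B(m) = -3 + m*(-44/5 + (18/5 + m/5)**2 - 3*m/5) (B(m) = -3 + (2 + (17/5 - (-1 - m)/5)**2 - 3*(17/5 - (-1 - m)/5))*m = -3 + (2 + (17/5 + (1/5 + m/5))**2 - 3*(17/5 + (1/5 + m/5)))*m = -3 + (2 + (18/5 + m/5)**2 - 3*(18/5 + m/5))*m = -3 + (2 + (18/5 + m/5)**2 + (-54/5 - 3*m/5))*m = -3 + (-44/5 + (18/5 + m/5)**2 - 3*m/5)*m = -3 + m*(-44/5 + (18/5 + m/5)**2 - 3*m/5))
B(37) - a(198) = (-3 + (1/25)*37**3 + (21/25)*37**2 + (104/25)*37) - 1*46 = (-3 + (1/25)*50653 + (21/25)*1369 + 3848/25) - 46 = (-3 + 50653/25 + 28749/25 + 3848/25) - 46 = 3327 - 46 = 3281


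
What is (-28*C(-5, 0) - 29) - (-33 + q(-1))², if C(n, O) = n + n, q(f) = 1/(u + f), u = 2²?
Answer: -7345/9 ≈ -816.11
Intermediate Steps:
u = 4
q(f) = 1/(4 + f)
C(n, O) = 2*n
(-28*C(-5, 0) - 29) - (-33 + q(-1))² = (-56*(-5) - 29) - (-33 + 1/(4 - 1))² = (-28*(-10) - 29) - (-33 + 1/3)² = (280 - 29) - (-33 + ⅓)² = 251 - (-98/3)² = 251 - 1*9604/9 = 251 - 9604/9 = -7345/9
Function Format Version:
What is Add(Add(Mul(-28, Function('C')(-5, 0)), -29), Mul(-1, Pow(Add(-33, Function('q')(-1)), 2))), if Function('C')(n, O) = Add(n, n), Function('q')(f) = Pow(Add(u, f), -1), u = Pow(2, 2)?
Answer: Rational(-7345, 9) ≈ -816.11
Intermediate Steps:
u = 4
Function('q')(f) = Pow(Add(4, f), -1)
Function('C')(n, O) = Mul(2, n)
Add(Add(Mul(-28, Function('C')(-5, 0)), -29), Mul(-1, Pow(Add(-33, Function('q')(-1)), 2))) = Add(Add(Mul(-28, Mul(2, -5)), -29), Mul(-1, Pow(Add(-33, Pow(Add(4, -1), -1)), 2))) = Add(Add(Mul(-28, -10), -29), Mul(-1, Pow(Add(-33, Pow(3, -1)), 2))) = Add(Add(280, -29), Mul(-1, Pow(Add(-33, Rational(1, 3)), 2))) = Add(251, Mul(-1, Pow(Rational(-98, 3), 2))) = Add(251, Mul(-1, Rational(9604, 9))) = Add(251, Rational(-9604, 9)) = Rational(-7345, 9)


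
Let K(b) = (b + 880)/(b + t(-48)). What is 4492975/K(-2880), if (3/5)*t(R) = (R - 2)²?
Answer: -34685767/12 ≈ -2.8905e+6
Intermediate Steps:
t(R) = 5*(-2 + R)²/3 (t(R) = 5*(R - 2)²/3 = 5*(-2 + R)²/3)
K(b) = (880 + b)/(12500/3 + b) (K(b) = (b + 880)/(b + 5*(-2 - 48)²/3) = (880 + b)/(b + (5/3)*(-50)²) = (880 + b)/(b + (5/3)*2500) = (880 + b)/(b + 12500/3) = (880 + b)/(12500/3 + b))
4492975/K(-2880) = 4492975/((3*(880 - 2880)/(12500 + 3*(-2880)))) = 4492975/((3*(-2000)/(12500 - 8640))) = 4492975/((3*(-2000)/3860)) = 4492975/((3*(1/3860)*(-2000))) = 4492975/(-300/193) = 4492975*(-193/300) = -34685767/12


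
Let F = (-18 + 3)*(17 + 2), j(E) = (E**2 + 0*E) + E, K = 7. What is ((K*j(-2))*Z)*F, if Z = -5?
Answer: 19950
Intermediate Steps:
j(E) = E + E**2 (j(E) = (E**2 + 0) + E = E**2 + E = E + E**2)
F = -285 (F = -15*19 = -285)
((K*j(-2))*Z)*F = ((7*(-2*(1 - 2)))*(-5))*(-285) = ((7*(-2*(-1)))*(-5))*(-285) = ((7*2)*(-5))*(-285) = (14*(-5))*(-285) = -70*(-285) = 19950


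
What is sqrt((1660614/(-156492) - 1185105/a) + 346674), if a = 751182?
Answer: sqrt(11408554381660829756678)/181410453 ≈ 588.78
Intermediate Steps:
sqrt((1660614/(-156492) - 1185105/a) + 346674) = sqrt((1660614/(-156492) - 1185105/751182) + 346674) = sqrt((1660614*(-1/156492) - 1185105*1/751182) + 346674) = sqrt((-276769/26082 - 395035/250394) + 346674) = sqrt(-19901149964/1632694077 + 346674) = sqrt(565992685299934/1632694077) = sqrt(11408554381660829756678)/181410453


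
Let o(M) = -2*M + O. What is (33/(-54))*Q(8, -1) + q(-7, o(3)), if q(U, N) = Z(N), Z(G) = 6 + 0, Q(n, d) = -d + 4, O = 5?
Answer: 53/18 ≈ 2.9444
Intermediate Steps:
Q(n, d) = 4 - d
o(M) = 5 - 2*M (o(M) = -2*M + 5 = 5 - 2*M)
Z(G) = 6
q(U, N) = 6
(33/(-54))*Q(8, -1) + q(-7, o(3)) = (33/(-54))*(4 - 1*(-1)) + 6 = (33*(-1/54))*(4 + 1) + 6 = -11/18*5 + 6 = -55/18 + 6 = 53/18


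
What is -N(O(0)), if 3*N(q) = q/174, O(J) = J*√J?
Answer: 0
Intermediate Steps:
O(J) = J^(3/2)
N(q) = q/522 (N(q) = (q/174)/3 = q/522)
-N(O(0)) = -0^(3/2)/522 = -0/522 = -1*0 = 0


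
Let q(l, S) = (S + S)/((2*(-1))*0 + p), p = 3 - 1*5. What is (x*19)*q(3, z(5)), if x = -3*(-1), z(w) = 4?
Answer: -228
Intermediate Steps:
p = -2 (p = 3 - 5 = -2)
q(l, S) = -S (q(l, S) = (S + S)/((2*(-1))*0 - 2) = (2*S)/(-2*0 - 2) = (2*S)/(0 - 2) = (2*S)/(-2) = (2*S)*(-½) = -S)
x = 3
(x*19)*q(3, z(5)) = (3*19)*(-1*4) = 57*(-4) = -228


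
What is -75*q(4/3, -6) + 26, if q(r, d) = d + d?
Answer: 926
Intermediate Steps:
q(r, d) = 2*d
-75*q(4/3, -6) + 26 = -150*(-6) + 26 = -75*(-12) + 26 = 900 + 26 = 926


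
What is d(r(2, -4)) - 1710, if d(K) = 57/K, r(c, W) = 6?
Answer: -3401/2 ≈ -1700.5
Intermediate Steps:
d(r(2, -4)) - 1710 = 57/6 - 1710 = 57*(⅙) - 1710 = 19/2 - 1710 = -3401/2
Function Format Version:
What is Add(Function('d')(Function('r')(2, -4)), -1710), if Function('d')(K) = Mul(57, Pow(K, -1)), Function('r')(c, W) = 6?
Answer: Rational(-3401, 2) ≈ -1700.5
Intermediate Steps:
Add(Function('d')(Function('r')(2, -4)), -1710) = Add(Mul(57, Pow(6, -1)), -1710) = Add(Mul(57, Rational(1, 6)), -1710) = Add(Rational(19, 2), -1710) = Rational(-3401, 2)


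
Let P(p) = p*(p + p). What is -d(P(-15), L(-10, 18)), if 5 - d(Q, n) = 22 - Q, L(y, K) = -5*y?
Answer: -433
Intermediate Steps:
P(p) = 2*p² (P(p) = p*(2*p) = 2*p²)
d(Q, n) = -17 + Q (d(Q, n) = 5 - (22 - Q) = 5 + (-22 + Q) = -17 + Q)
-d(P(-15), L(-10, 18)) = -(-17 + 2*(-15)²) = -(-17 + 2*225) = -(-17 + 450) = -1*433 = -433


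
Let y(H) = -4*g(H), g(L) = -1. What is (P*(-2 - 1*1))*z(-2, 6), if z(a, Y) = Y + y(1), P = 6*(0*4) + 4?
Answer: -120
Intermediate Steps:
y(H) = 4 (y(H) = -4*(-1) = 4)
P = 4 (P = 6*0 + 4 = 0 + 4 = 4)
z(a, Y) = 4 + Y (z(a, Y) = Y + 4 = 4 + Y)
(P*(-2 - 1*1))*z(-2, 6) = (4*(-2 - 1*1))*(4 + 6) = (4*(-2 - 1))*10 = (4*(-3))*10 = -12*10 = -120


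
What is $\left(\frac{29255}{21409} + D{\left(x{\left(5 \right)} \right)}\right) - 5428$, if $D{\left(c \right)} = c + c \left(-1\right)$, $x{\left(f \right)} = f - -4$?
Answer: $- \frac{116178797}{21409} \approx -5426.6$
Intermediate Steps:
$x{\left(f \right)} = 4 + f$ ($x{\left(f \right)} = f + 4 = 4 + f$)
$D{\left(c \right)} = 0$ ($D{\left(c \right)} = c - c = 0$)
$\left(\frac{29255}{21409} + D{\left(x{\left(5 \right)} \right)}\right) - 5428 = \left(\frac{29255}{21409} + 0\right) - 5428 = \frac{29255}{21409} - 5428 = - \frac{116178797}{21409}$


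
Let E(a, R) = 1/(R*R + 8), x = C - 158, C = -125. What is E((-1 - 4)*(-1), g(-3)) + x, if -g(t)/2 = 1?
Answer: -3395/12 ≈ -282.92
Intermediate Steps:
g(t) = -2 (g(t) = -2*1 = -2)
x = -283 (x = -125 - 158 = -283)
E(a, R) = 1/(8 + R²) (E(a, R) = 1/(R² + 8) = 1/(8 + R²))
E((-1 - 4)*(-1), g(-3)) + x = 1/(8 + (-2)²) - 283 = 1/(8 + 4) - 283 = 1/12 - 283 = -3395/12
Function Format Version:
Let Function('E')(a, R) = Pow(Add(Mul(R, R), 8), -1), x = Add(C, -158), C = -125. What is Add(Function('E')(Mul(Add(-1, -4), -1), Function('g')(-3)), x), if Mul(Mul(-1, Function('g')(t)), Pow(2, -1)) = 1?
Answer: Rational(-3395, 12) ≈ -282.92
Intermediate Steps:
Function('g')(t) = -2 (Function('g')(t) = Mul(-2, 1) = -2)
x = -283 (x = Add(-125, -158) = -283)
Function('E')(a, R) = Pow(Add(8, Pow(R, 2)), -1) (Function('E')(a, R) = Pow(Add(Pow(R, 2), 8), -1) = Pow(Add(8, Pow(R, 2)), -1))
Add(Function('E')(Mul(Add(-1, -4), -1), Function('g')(-3)), x) = Add(Pow(Add(8, Pow(-2, 2)), -1), -283) = Add(Pow(Add(8, 4), -1), -283) = Add(Pow(12, -1), -283) = Add(Rational(1, 12), -283) = Rational(-3395, 12)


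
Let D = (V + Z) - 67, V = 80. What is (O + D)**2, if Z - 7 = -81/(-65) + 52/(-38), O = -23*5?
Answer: 13800610576/1525225 ≈ 9048.3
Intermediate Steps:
O = -115
Z = 8494/1235 (Z = 7 + (-81/(-65) + 52/(-38)) = 7 + (-81*(-1/65) + 52*(-1/38)) = 7 + (81/65 - 26/19) = 7 - 151/1235 = 8494/1235 ≈ 6.8777)
D = 24549/1235 (D = (80 + 8494/1235) - 67 = 107294/1235 - 67 = 24549/1235 ≈ 19.878)
(O + D)**2 = (-115 + 24549/1235)**2 = (-117476/1235)**2 = 13800610576/1525225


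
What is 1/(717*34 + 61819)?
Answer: 1/86197 ≈ 1.1601e-5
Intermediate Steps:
1/(717*34 + 61819) = 1/(24378 + 61819) = 1/86197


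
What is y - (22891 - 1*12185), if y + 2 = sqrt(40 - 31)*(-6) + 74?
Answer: -10652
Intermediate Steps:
y = 54 (y = -2 + (sqrt(40 - 31)*(-6) + 74) = -2 + (sqrt(9)*(-6) + 74) = -2 + (3*(-6) + 74) = -2 + (-18 + 74) = -2 + 56 = 54)
y - (22891 - 1*12185) = 54 - (22891 - 1*12185) = 54 - (22891 - 12185) = 54 - 1*10706 = 54 - 10706 = -10652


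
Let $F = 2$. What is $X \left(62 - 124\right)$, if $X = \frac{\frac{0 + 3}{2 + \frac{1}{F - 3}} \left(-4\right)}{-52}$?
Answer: $- \frac{186}{13} \approx -14.308$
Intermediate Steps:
$X = \frac{3}{13}$ ($X = \frac{\frac{0 + 3}{2 + \frac{1}{2 - 3}} \left(-4\right)}{-52} = \frac{3}{2 + \frac{1}{-1}} \left(-4\right) \left(- \frac{1}{52}\right) = \frac{3}{2 - 1} \left(-4\right) \left(- \frac{1}{52}\right) = \frac{3}{1} \left(-4\right) \left(- \frac{1}{52}\right) = 3 \cdot 1 \left(-4\right) \left(- \frac{1}{52}\right) = 3 \left(-4\right) \left(- \frac{1}{52}\right) = \left(-12\right) \left(- \frac{1}{52}\right) = \frac{3}{13} \approx 0.23077$)
$X \left(62 - 124\right) = \frac{3 \left(62 - 124\right)}{13} = \frac{3}{13} \left(-62\right) = - \frac{186}{13}$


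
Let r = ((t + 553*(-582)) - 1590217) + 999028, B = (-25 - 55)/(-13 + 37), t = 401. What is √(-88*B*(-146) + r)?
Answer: I*√8599146/3 ≈ 977.48*I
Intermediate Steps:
B = -10/3 (B = -80/24 = -80*1/24 = -10/3 ≈ -3.3333)
r = -912634 (r = ((401 + 553*(-582)) - 1590217) + 999028 = ((401 - 321846) - 1590217) + 999028 = (-321445 - 1590217) + 999028 = -1911662 + 999028 = -912634)
√(-88*B*(-146) + r) = √(-88*(-10/3)*(-146) - 912634) = √((880/3)*(-146) - 912634) = √(-128480/3 - 912634) = √(-2866382/3) = I*√8599146/3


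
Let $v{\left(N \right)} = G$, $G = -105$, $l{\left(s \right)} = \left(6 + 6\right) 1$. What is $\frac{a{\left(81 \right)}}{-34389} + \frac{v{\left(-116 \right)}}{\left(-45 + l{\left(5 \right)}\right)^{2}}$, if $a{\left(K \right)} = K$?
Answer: $- \frac{137002}{1387023} \approx -0.098774$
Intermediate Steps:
$l{\left(s \right)} = 12$ ($l{\left(s \right)} = 12 \cdot 1 = 12$)
$v{\left(N \right)} = -105$
$\frac{a{\left(81 \right)}}{-34389} + \frac{v{\left(-116 \right)}}{\left(-45 + l{\left(5 \right)}\right)^{2}} = \frac{81}{-34389} - \frac{105}{\left(-45 + 12\right)^{2}} = 81 \left(- \frac{1}{34389}\right) - \frac{105}{\left(-33\right)^{2}} = - \frac{9}{3821} - \frac{105}{1089} = - \frac{9}{3821} - \frac{35}{363} = - \frac{137002}{1387023}$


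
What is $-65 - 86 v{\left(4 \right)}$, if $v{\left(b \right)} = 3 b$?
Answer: $-1097$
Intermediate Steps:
$-65 - 86 v{\left(4 \right)} = -65 - 86 \cdot 3 \cdot 4 = -65 - 1032 = -1097$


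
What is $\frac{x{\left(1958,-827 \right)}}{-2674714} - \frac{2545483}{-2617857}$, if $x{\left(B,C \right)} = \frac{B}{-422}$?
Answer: $\frac{1436583195439885}{1477425960026478} \approx 0.97236$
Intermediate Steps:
$x{\left(B,C \right)} = - \frac{B}{422}$ ($x{\left(B,C \right)} = B \left(- \frac{1}{422}\right) = - \frac{B}{422}$)
$\frac{x{\left(1958,-827 \right)}}{-2674714} - \frac{2545483}{-2617857} = \frac{\left(- \frac{1}{422}\right) 1958}{-2674714} - \frac{2545483}{-2617857} = \left(- \frac{979}{211}\right) \left(- \frac{1}{2674714}\right) - - \frac{2545483}{2617857} = \frac{979}{564364654} + \frac{2545483}{2617857} = \frac{1436583195439885}{1477425960026478}$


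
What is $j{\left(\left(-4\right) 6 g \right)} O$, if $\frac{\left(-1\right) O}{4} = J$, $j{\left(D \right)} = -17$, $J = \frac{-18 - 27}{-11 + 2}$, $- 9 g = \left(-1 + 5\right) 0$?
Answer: $340$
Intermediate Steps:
$g = 0$ ($g = - \frac{\left(-1 + 5\right) 0}{9} = - \frac{4 \cdot 0}{9} = \left(- \frac{1}{9}\right) 0 = 0$)
$J = 5$ ($J = - \frac{45}{-9} = \left(-45\right) \left(- \frac{1}{9}\right) = 5$)
$O = -20$ ($O = \left(-4\right) 5 = -20$)
$j{\left(\left(-4\right) 6 g \right)} O = \left(-17\right) \left(-20\right) = 340$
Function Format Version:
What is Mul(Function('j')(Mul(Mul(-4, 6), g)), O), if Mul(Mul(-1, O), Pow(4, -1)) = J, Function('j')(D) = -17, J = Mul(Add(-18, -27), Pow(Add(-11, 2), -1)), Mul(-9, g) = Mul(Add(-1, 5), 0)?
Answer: 340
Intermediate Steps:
g = 0 (g = Mul(Rational(-1, 9), Mul(Add(-1, 5), 0)) = Mul(Rational(-1, 9), Mul(4, 0)) = Mul(Rational(-1, 9), 0) = 0)
J = 5 (J = Mul(-45, Pow(-9, -1)) = Mul(-45, Rational(-1, 9)) = 5)
O = -20 (O = Mul(-4, 5) = -20)
Mul(Function('j')(Mul(Mul(-4, 6), g)), O) = Mul(-17, -20) = 340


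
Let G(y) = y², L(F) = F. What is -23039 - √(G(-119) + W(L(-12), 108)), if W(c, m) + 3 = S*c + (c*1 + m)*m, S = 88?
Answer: -23039 - √23470 ≈ -23192.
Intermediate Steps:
W(c, m) = -3 + 88*c + m*(c + m) (W(c, m) = -3 + (88*c + (c*1 + m)*m) = -3 + (88*c + (c + m)*m) = -3 + (88*c + m*(c + m)) = -3 + 88*c + m*(c + m))
-23039 - √(G(-119) + W(L(-12), 108)) = -23039 - √((-119)² + (-3 + 108² + 88*(-12) - 12*108)) = -23039 - √(14161 + (-3 + 11664 - 1056 - 1296)) = -23039 - √(14161 + 9309) = -23039 - √23470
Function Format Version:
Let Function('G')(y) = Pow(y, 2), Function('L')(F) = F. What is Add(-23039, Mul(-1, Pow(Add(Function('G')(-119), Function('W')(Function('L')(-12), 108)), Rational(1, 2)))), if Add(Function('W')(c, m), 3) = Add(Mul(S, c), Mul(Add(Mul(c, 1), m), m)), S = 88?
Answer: Add(-23039, Mul(-1, Pow(23470, Rational(1, 2)))) ≈ -23192.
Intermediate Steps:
Function('W')(c, m) = Add(-3, Mul(88, c), Mul(m, Add(c, m))) (Function('W')(c, m) = Add(-3, Add(Mul(88, c), Mul(Add(Mul(c, 1), m), m))) = Add(-3, Add(Mul(88, c), Mul(Add(c, m), m))) = Add(-3, Add(Mul(88, c), Mul(m, Add(c, m)))) = Add(-3, Mul(88, c), Mul(m, Add(c, m))))
Add(-23039, Mul(-1, Pow(Add(Function('G')(-119), Function('W')(Function('L')(-12), 108)), Rational(1, 2)))) = Add(-23039, Mul(-1, Pow(Add(Pow(-119, 2), Add(-3, Pow(108, 2), Mul(88, -12), Mul(-12, 108))), Rational(1, 2)))) = Add(-23039, Mul(-1, Pow(Add(14161, Add(-3, 11664, -1056, -1296)), Rational(1, 2)))) = Add(-23039, Mul(-1, Pow(Add(14161, 9309), Rational(1, 2)))) = Add(-23039, Mul(-1, Pow(23470, Rational(1, 2))))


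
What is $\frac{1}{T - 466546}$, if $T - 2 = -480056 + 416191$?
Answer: $- \frac{1}{530409} \approx -1.8853 \cdot 10^{-6}$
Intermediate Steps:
$T = -63863$ ($T = 2 + \left(-480056 + 416191\right) = 2 - 63865 = -63863$)
$\frac{1}{T - 466546} = \frac{1}{-63863 - 466546} = \frac{1}{-530409} = - \frac{1}{530409}$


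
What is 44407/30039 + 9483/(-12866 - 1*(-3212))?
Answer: 47948447/96665502 ≈ 0.49602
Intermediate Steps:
44407/30039 + 9483/(-12866 - 1*(-3212)) = 44407*(1/30039) + 9483/(-12866 + 3212) = 44407/30039 + 9483/(-9654) = 44407/30039 + 9483*(-1/9654) = 44407/30039 - 3161/3218 = 47948447/96665502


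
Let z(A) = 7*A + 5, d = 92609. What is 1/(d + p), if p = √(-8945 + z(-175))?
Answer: 92609/8576437046 - I*√10165/8576437046 ≈ 1.0798e-5 - 1.1756e-8*I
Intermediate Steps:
z(A) = 5 + 7*A
p = I*√10165 (p = √(-8945 + (5 + 7*(-175))) = √(-8945 + (5 - 1225)) = √(-8945 - 1220) = √(-10165) = I*√10165 ≈ 100.82*I)
1/(d + p) = 1/(92609 + I*√10165)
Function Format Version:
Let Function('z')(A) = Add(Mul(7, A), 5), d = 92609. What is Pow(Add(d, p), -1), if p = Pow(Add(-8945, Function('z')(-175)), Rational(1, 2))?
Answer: Add(Rational(92609, 8576437046), Mul(Rational(-1, 8576437046), I, Pow(10165, Rational(1, 2)))) ≈ Add(1.0798e-5, Mul(-1.1756e-8, I))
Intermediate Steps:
Function('z')(A) = Add(5, Mul(7, A))
p = Mul(I, Pow(10165, Rational(1, 2))) (p = Pow(Add(-8945, Add(5, Mul(7, -175))), Rational(1, 2)) = Pow(Add(-8945, Add(5, -1225)), Rational(1, 2)) = Pow(Add(-8945, -1220), Rational(1, 2)) = Pow(-10165, Rational(1, 2)) = Mul(I, Pow(10165, Rational(1, 2))) ≈ Mul(100.82, I))
Pow(Add(d, p), -1) = Pow(Add(92609, Mul(I, Pow(10165, Rational(1, 2)))), -1)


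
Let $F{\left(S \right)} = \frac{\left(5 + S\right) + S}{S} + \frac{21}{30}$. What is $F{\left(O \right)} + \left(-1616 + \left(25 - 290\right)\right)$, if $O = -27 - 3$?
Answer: $- \frac{28177}{15} \approx -1878.5$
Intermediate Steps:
$O = -30$ ($O = -27 - 3 = -30$)
$F{\left(S \right)} = \frac{7}{10} + \frac{5 + 2 S}{S}$ ($F{\left(S \right)} = \frac{5 + 2 S}{S} + 21 \cdot \frac{1}{30} = \frac{5 + 2 S}{S} + \frac{7}{10} = \frac{7}{10} + \frac{5 + 2 S}{S}$)
$F{\left(O \right)} + \left(-1616 + \left(25 - 290\right)\right) = \left(\frac{27}{10} + \frac{5}{-30}\right) + \left(-1616 + \left(25 - 290\right)\right) = \left(\frac{27}{10} + 5 \left(- \frac{1}{30}\right)\right) + \left(-1616 + \left(25 - 290\right)\right) = \left(\frac{27}{10} - \frac{1}{6}\right) - 1881 = \frac{38}{15} - 1881 = - \frac{28177}{15}$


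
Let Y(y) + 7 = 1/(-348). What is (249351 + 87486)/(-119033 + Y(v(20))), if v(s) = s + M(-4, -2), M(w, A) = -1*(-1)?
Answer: -117219276/41425921 ≈ -2.8296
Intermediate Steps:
M(w, A) = 1
v(s) = 1 + s (v(s) = s + 1 = 1 + s)
Y(y) = -2437/348 (Y(y) = -7 + 1/(-348) = -7 - 1/348 = -2437/348)
(249351 + 87486)/(-119033 + Y(v(20))) = (249351 + 87486)/(-119033 - 2437/348) = 336837/(-41425921/348) = 336837*(-348/41425921) = -117219276/41425921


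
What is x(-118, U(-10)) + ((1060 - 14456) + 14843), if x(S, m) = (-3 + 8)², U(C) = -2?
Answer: 1472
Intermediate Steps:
x(S, m) = 25 (x(S, m) = 5² = 25)
x(-118, U(-10)) + ((1060 - 14456) + 14843) = 25 + ((1060 - 14456) + 14843) = 25 + (-13396 + 14843) = 25 + 1447 = 1472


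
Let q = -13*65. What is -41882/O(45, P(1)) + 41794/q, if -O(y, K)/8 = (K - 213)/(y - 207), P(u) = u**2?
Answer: 1415586089/358280 ≈ 3951.1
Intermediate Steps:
O(y, K) = -8*(-213 + K)/(-207 + y) (O(y, K) = -8*(K - 213)/(y - 207) = -8*(-213 + K)/(-207 + y))
q = -845
-41882/O(45, P(1)) + 41794/q = -41882*(-207 + 45)/(8*(213 - 1*1**2)) + 41794/(-845) = -41882*(-81/(4*(213 - 1*1))) + 41794*(-1/845) = -41882*(-81/(4*(213 - 1))) - 41794/845 = -41882/(8*(-1/162)*212) - 41794/845 = -41882/(-848/81) - 41794/845 = -41882*(-81/848) - 41794/845 = 1696221/424 - 41794/845 = 1415586089/358280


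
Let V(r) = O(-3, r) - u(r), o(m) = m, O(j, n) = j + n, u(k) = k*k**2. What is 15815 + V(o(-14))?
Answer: 18542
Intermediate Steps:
u(k) = k**3
V(r) = -3 + r - r**3 (V(r) = (-3 + r) - r**3 = -3 + r - r**3)
15815 + V(o(-14)) = 15815 + (-3 - 14 - 1*(-14)**3) = 15815 + (-3 - 14 - 1*(-2744)) = 15815 + (-3 - 14 + 2744) = 15815 + 2727 = 18542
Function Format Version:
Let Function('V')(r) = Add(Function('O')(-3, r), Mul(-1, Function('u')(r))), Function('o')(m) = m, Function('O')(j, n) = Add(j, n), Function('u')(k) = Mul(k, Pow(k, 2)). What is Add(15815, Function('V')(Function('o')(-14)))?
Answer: 18542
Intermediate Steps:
Function('u')(k) = Pow(k, 3)
Function('V')(r) = Add(-3, r, Mul(-1, Pow(r, 3))) (Function('V')(r) = Add(Add(-3, r), Mul(-1, Pow(r, 3))) = Add(-3, r, Mul(-1, Pow(r, 3))))
Add(15815, Function('V')(Function('o')(-14))) = Add(15815, Add(-3, -14, Mul(-1, Pow(-14, 3)))) = Add(15815, Add(-3, -14, Mul(-1, -2744))) = Add(15815, Add(-3, -14, 2744)) = Add(15815, 2727) = 18542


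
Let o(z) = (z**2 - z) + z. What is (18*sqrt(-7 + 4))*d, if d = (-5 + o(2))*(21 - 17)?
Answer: -72*I*sqrt(3) ≈ -124.71*I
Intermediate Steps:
o(z) = z**2
d = -4 (d = (-5 + 2**2)*(21 - 17) = (-5 + 4)*4 = -1*4 = -4)
(18*sqrt(-7 + 4))*d = (18*sqrt(-7 + 4))*(-4) = (18*sqrt(-3))*(-4) = (18*(I*sqrt(3)))*(-4) = (18*I*sqrt(3))*(-4) = -72*I*sqrt(3)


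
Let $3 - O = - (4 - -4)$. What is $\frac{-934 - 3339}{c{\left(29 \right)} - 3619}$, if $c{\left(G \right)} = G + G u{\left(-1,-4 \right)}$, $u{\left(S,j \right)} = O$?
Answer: $\frac{4273}{3271} \approx 1.3063$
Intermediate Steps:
$O = 11$ ($O = 3 - - (4 - -4) = 3 - - (4 + 4) = 3 - \left(-1\right) 8 = 3 - -8 = 3 + 8 = 11$)
$u{\left(S,j \right)} = 11$
$c{\left(G \right)} = 12 G$ ($c{\left(G \right)} = G + G 11 = G + 11 G = 12 G$)
$\frac{-934 - 3339}{c{\left(29 \right)} - 3619} = \frac{-934 - 3339}{12 \cdot 29 - 3619} = - \frac{4273}{348 - 3619} = - \frac{4273}{-3271} = \left(-4273\right) \left(- \frac{1}{3271}\right) = \frac{4273}{3271}$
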